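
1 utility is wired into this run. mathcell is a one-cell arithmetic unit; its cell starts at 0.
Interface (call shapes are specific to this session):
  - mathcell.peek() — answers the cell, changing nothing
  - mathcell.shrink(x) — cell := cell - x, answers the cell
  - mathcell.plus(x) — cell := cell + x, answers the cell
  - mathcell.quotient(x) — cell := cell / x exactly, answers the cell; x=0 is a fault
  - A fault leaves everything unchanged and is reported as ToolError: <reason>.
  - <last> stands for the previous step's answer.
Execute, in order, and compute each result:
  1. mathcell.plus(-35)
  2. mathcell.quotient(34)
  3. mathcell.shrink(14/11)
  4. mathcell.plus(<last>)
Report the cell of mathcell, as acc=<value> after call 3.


$ mathcell.plus x='-35'
= -35
$ mathcell.quotient x='34'
= -35/34
$ mathcell.shrink x='14/11'
= -861/374
$ mathcell.plus x='<last>'
= -861/187

Answer: acc=-861/374


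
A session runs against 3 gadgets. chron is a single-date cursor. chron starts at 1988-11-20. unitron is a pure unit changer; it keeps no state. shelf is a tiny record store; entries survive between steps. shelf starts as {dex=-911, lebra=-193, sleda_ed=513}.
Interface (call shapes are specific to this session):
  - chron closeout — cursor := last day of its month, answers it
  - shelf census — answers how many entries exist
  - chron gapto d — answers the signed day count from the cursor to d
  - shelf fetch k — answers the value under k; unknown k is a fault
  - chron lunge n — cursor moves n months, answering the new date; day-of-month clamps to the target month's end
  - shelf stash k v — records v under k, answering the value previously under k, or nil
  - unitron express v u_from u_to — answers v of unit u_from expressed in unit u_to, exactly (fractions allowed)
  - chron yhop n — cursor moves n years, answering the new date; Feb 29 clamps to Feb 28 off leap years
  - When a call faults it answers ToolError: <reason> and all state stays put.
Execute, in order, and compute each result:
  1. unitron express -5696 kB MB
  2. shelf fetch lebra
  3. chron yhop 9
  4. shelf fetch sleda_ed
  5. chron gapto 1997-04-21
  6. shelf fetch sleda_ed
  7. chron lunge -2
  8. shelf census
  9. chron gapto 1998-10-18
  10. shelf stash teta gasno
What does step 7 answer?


Answer: 1997-09-20

Derivation:
I use unitron express using v→-5696, u_from→kB, u_to→MB, — result: -712/125.
Next I call shelf fetch using k→lebra, yielding -193.
I try chron yhop using n→9, giving 1997-11-20.
Now I run shelf fetch using k→sleda_ed, — result: 513.
I use chron gapto using d→1997-04-21, → -213.
Invoking shelf fetch using k→sleda_ed: 513.
Using chron lunge using n→-2: 1997-09-20.
Then shelf census, and get 3.
I call chron gapto using d→1998-10-18, and observe 393.
Then shelf stash using k→teta, v→gasno, — result: nil.


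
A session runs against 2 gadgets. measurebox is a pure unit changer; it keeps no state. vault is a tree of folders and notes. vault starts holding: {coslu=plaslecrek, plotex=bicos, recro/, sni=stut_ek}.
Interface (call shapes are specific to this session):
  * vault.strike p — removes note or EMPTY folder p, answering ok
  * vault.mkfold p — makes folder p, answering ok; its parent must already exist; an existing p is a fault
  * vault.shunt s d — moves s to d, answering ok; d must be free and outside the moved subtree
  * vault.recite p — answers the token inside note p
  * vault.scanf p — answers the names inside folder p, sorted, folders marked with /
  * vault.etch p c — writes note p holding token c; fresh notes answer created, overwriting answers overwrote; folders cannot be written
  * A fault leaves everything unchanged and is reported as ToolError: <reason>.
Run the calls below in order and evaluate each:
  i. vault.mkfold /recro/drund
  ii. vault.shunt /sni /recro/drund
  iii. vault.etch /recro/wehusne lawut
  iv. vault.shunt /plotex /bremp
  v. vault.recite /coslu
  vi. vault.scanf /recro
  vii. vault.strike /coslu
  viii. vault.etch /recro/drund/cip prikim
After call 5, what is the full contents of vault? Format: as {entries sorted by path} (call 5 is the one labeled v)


Step: vault.mkfold[p→/recro/drund]
Result: ok
Step: vault.shunt[s→/sni; d→/recro/drund]
Result: ToolError: exists
Step: vault.etch[p→/recro/wehusne; c→lawut]
Result: created
Step: vault.shunt[s→/plotex; d→/bremp]
Result: ok
Step: vault.recite[p→/coslu]
Result: plaslecrek
Step: vault.scanf[p→/recro]
Result: [drund/, wehusne]
Step: vault.strike[p→/coslu]
Result: ok
Step: vault.etch[p→/recro/drund/cip; c→prikim]
Result: created

Answer: {bremp=bicos, coslu=plaslecrek, recro/, recro/drund/, recro/wehusne=lawut, sni=stut_ek}


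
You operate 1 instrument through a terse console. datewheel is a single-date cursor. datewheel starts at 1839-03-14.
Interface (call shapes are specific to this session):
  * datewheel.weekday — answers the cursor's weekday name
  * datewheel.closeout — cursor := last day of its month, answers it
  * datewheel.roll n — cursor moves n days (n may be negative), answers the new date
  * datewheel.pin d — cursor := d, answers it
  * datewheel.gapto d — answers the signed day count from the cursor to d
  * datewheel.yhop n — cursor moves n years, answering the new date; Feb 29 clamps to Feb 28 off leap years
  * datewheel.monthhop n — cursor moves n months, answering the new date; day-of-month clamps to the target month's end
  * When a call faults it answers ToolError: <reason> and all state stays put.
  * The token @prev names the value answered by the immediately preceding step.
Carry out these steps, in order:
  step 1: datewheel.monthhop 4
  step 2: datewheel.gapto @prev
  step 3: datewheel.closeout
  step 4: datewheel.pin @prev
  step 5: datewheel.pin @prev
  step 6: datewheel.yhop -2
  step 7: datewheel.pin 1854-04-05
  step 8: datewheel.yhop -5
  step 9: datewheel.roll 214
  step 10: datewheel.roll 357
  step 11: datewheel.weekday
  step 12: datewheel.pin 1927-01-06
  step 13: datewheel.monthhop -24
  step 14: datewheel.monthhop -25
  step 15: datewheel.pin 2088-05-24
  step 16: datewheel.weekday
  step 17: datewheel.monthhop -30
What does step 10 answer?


>> datewheel.monthhop(n=4)
<< 1839-07-14
>> datewheel.gapto(d=@prev)
<< 0
>> datewheel.closeout()
<< 1839-07-31
>> datewheel.pin(d=@prev)
<< 1839-07-31
>> datewheel.pin(d=@prev)
<< 1839-07-31
>> datewheel.yhop(n=-2)
<< 1837-07-31
>> datewheel.pin(d=1854-04-05)
<< 1854-04-05
>> datewheel.yhop(n=-5)
<< 1849-04-05
>> datewheel.roll(n=214)
<< 1849-11-05
>> datewheel.roll(n=357)
<< 1850-10-28
>> datewheel.weekday()
<< Monday
>> datewheel.pin(d=1927-01-06)
<< 1927-01-06
>> datewheel.monthhop(n=-24)
<< 1925-01-06
>> datewheel.monthhop(n=-25)
<< 1922-12-06
>> datewheel.pin(d=2088-05-24)
<< 2088-05-24
>> datewheel.weekday()
<< Monday
>> datewheel.monthhop(n=-30)
<< 2085-11-24

Answer: 1850-10-28


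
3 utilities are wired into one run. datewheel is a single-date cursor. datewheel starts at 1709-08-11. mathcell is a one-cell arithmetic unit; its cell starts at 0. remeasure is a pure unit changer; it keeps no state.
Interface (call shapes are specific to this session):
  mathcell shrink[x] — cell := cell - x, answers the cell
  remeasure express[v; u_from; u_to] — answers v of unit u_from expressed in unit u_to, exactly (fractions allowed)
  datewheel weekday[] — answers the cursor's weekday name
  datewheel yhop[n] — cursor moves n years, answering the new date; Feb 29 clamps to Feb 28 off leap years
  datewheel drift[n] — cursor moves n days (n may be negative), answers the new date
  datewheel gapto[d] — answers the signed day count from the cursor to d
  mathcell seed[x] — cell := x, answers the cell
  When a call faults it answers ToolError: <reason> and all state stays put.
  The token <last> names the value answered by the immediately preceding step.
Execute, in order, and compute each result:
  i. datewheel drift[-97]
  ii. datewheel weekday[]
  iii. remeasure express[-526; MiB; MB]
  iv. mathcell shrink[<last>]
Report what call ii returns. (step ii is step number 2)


→ datewheel drift(n: -97)
← 1709-05-06
→ datewheel weekday()
← Monday
→ remeasure express(v: -526, u_from: MiB, u_to: MB)
← -8617984/15625
→ mathcell shrink(x: <last>)
← 8617984/15625

Answer: Monday


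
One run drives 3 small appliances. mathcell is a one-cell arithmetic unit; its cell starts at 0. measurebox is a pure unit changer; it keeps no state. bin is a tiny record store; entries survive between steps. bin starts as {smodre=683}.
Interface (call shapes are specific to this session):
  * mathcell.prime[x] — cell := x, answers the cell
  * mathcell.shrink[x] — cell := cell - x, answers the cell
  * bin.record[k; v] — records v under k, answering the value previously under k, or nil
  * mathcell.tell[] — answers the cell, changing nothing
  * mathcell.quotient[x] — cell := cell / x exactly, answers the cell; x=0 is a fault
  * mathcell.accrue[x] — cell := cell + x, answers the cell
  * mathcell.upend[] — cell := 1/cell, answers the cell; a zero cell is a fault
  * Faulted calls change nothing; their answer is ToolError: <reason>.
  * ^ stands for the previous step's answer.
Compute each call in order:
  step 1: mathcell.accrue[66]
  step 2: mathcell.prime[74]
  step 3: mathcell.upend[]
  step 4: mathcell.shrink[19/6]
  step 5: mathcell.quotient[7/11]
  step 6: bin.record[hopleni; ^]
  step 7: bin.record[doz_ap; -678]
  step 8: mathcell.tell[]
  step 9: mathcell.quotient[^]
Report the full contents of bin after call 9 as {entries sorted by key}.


% accrue x→66
= 66
% prime x→74
= 74
% upend
= 1/74
% shrink x→19/6
= -350/111
% quotient x→7/11
= -550/111
% record k→hopleni v→^
= nil
% record k→doz_ap v→-678
= nil
% tell
= -550/111
% quotient x→^
= 1

Answer: {doz_ap=-678, hopleni=-550/111, smodre=683}


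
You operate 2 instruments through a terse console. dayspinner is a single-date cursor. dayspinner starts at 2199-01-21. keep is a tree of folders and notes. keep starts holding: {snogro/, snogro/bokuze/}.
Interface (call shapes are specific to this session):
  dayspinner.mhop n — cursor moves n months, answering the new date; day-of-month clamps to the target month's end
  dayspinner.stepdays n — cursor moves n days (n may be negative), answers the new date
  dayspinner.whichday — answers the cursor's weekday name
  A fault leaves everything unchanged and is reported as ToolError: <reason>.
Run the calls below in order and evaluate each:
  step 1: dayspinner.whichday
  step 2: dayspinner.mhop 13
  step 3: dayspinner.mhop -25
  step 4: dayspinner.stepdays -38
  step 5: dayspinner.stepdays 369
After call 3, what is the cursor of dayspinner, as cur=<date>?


I call whichday, yielding Monday.
Calling mhop with 13, and observe 2200-02-21.
Calling mhop with -25, and get 2198-01-21.
I invoke stepdays with -38, yielding 2197-12-14.
Next I call stepdays with 369, yielding 2198-12-18.

Answer: cur=2198-01-21


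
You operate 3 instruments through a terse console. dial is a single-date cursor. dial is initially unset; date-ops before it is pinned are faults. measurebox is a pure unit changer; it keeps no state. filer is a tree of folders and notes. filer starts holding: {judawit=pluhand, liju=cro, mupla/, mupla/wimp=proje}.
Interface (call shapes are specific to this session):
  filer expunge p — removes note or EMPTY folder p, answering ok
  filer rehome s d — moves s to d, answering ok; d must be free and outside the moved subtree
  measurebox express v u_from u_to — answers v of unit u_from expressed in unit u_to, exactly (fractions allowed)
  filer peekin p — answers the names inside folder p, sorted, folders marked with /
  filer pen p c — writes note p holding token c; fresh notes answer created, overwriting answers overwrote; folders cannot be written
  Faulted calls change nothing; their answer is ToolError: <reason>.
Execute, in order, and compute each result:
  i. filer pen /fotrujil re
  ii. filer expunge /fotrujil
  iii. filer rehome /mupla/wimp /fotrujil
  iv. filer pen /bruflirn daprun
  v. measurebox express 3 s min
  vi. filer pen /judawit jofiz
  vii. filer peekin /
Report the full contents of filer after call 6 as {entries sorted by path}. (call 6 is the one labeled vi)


Act: filer pen[p: /fotrujil; c: re]
Obs: created
Act: filer expunge[p: /fotrujil]
Obs: ok
Act: filer rehome[s: /mupla/wimp; d: /fotrujil]
Obs: ok
Act: filer pen[p: /bruflirn; c: daprun]
Obs: created
Act: measurebox express[v: 3; u_from: s; u_to: min]
Obs: 1/20
Act: filer pen[p: /judawit; c: jofiz]
Obs: overwrote
Act: filer peekin[p: /]
Obs: [bruflirn, fotrujil, judawit, liju, mupla/]

Answer: {bruflirn=daprun, fotrujil=proje, judawit=jofiz, liju=cro, mupla/}


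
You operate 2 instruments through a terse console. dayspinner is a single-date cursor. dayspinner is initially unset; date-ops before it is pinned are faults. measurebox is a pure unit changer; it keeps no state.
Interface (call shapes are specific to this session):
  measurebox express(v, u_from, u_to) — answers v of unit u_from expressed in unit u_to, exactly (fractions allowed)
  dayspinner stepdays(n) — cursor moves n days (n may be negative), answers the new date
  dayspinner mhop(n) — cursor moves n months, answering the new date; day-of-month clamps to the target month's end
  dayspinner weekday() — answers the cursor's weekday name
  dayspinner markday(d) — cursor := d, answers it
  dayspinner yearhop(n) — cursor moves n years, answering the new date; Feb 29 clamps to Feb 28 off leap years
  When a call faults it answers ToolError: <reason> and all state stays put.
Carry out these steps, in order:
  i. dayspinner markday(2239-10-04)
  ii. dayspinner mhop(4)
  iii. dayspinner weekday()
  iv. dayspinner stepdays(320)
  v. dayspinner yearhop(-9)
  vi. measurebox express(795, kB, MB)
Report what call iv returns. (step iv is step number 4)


Answer: 2240-12-20

Derivation:
# dayspinner markday(d: 2239-10-04) => 2239-10-04
# dayspinner mhop(n: 4) => 2240-02-04
# dayspinner weekday() => Tuesday
# dayspinner stepdays(n: 320) => 2240-12-20
# dayspinner yearhop(n: -9) => 2231-12-20
# measurebox express(v: 795, u_from: kB, u_to: MB) => 159/200


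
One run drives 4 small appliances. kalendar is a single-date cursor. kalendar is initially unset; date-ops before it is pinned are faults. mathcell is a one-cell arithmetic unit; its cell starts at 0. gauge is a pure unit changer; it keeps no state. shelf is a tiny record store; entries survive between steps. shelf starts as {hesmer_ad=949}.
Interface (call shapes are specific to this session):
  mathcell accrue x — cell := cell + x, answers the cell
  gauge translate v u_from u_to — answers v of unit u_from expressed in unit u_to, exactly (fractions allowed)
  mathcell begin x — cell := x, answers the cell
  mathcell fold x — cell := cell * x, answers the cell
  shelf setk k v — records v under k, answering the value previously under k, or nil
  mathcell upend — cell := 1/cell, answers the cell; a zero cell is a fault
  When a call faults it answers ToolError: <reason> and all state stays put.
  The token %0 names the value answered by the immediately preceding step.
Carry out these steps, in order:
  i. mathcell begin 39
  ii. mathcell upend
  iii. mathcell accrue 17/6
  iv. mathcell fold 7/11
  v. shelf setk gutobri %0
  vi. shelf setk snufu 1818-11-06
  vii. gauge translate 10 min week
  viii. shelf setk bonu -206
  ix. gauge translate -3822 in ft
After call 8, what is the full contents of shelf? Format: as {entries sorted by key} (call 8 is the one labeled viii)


Calling mathcell begin passing x=39, giving 39.
Next I call mathcell upend(), giving 1/39.
Using mathcell accrue passing x=17/6, giving 223/78.
Then mathcell fold passing x=7/11, — result: 1561/858.
Now I run shelf setk passing k=gutobri, v=%0, yielding nil.
Then shelf setk passing k=snufu, v=1818-11-06, and get nil.
I use gauge translate passing v=10, u_from=min, u_to=week, which returns 1/1008.
Invoking shelf setk passing k=bonu, v=-206, which returns nil.
Now I run gauge translate passing v=-3822, u_from=in, u_to=ft, — result: -637/2.

Answer: {bonu=-206, gutobri=1561/858, hesmer_ad=949, snufu=1818-11-06}


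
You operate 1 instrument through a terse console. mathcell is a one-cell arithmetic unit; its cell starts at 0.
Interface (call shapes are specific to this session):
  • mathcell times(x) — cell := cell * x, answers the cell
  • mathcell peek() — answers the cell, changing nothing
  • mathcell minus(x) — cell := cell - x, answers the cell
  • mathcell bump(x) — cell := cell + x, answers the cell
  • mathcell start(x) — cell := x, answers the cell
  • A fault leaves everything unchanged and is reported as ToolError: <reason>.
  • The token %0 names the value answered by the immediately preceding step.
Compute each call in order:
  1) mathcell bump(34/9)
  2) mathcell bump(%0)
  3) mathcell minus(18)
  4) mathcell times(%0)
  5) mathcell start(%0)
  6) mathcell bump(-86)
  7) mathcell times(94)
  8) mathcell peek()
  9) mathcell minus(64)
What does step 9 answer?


Answer: 170596/81

Derivation:
# mathcell bump(x='34/9') => 34/9
# mathcell bump(x='%0') => 68/9
# mathcell minus(x='18') => -94/9
# mathcell times(x='%0') => 8836/81
# mathcell start(x='%0') => 8836/81
# mathcell bump(x='-86') => 1870/81
# mathcell times(x='94') => 175780/81
# mathcell peek() => 175780/81
# mathcell minus(x='64') => 170596/81


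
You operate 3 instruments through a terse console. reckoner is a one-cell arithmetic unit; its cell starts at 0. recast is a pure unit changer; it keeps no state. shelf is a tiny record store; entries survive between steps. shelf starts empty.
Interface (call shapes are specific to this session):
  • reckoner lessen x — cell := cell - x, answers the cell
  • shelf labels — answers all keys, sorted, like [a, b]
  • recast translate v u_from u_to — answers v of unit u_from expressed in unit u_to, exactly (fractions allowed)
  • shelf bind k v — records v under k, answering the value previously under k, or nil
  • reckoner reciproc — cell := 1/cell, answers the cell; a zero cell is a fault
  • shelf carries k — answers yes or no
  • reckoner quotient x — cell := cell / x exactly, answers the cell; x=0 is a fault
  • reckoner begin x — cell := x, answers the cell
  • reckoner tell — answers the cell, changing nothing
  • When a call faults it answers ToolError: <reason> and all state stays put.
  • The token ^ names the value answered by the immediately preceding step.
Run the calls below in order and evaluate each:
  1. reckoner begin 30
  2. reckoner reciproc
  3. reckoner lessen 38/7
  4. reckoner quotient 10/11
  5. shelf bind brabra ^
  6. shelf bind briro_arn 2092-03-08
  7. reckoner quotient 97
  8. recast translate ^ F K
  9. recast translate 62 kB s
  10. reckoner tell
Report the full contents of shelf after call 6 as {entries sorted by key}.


I use reckoner begin using x: 30, giving 30.
Now I run reckoner reciproc, which returns 1/30.
I use reckoner lessen using x: 38/7, and see -1133/210.
Now I run reckoner quotient using x: 10/11, — result: -12463/2100.
I invoke shelf bind using k: brabra, v: ^, and get nil.
Next I call shelf bind using k: briro_arn, v: 2092-03-08: nil.
Then reckoner quotient using x: 97, giving -12463/203700.
I try recast translate using v: ^, u_from: F, u_to: K, and get 23405579/91665.
Now I run recast translate using v: 62, u_from: kB, u_to: s, and get ToolError: incompatible units.
I invoke reckoner tell(): -12463/203700.

Answer: {brabra=-12463/2100, briro_arn=2092-03-08}


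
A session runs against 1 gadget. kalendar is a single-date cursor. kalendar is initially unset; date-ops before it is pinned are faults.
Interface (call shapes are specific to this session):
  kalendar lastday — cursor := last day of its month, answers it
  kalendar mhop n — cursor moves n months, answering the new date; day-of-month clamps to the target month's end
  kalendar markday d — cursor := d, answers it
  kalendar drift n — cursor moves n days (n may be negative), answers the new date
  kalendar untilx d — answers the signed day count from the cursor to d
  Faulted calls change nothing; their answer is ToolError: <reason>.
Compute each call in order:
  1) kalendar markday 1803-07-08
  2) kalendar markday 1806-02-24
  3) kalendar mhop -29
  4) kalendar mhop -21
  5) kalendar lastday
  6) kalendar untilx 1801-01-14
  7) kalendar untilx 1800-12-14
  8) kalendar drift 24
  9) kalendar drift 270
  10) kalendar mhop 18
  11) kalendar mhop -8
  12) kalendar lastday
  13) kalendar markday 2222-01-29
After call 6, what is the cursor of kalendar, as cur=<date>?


>>> kalendar markday 1803-07-08
  1803-07-08
>>> kalendar markday 1806-02-24
  1806-02-24
>>> kalendar mhop -29
  1803-09-24
>>> kalendar mhop -21
  1801-12-24
>>> kalendar lastday
  1801-12-31
>>> kalendar untilx 1801-01-14
  -351
>>> kalendar untilx 1800-12-14
  -382
>>> kalendar drift 24
  1802-01-24
>>> kalendar drift 270
  1802-10-21
>>> kalendar mhop 18
  1804-04-21
>>> kalendar mhop -8
  1803-08-21
>>> kalendar lastday
  1803-08-31
>>> kalendar markday 2222-01-29
  2222-01-29

Answer: cur=1801-12-31


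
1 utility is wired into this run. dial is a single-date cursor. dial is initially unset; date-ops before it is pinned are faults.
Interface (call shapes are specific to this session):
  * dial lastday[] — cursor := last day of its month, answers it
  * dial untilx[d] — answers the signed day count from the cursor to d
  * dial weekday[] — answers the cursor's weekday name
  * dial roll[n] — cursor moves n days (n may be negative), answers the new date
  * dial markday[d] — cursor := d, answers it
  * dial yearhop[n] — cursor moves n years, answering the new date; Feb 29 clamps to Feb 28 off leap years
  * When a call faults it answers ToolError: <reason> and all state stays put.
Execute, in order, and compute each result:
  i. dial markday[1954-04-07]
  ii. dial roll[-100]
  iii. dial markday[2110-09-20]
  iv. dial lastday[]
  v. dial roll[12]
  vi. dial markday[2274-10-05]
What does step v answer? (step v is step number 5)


I invoke dial markday with 1954-04-07: 1954-04-07.
I run dial roll with -100, → 1953-12-28.
Then dial markday with 2110-09-20, and get 2110-09-20.
Now I run dial lastday(), yielding 2110-09-30.
Now I run dial roll with 12, and observe 2110-10-12.
I try dial markday with 2274-10-05, and see 2274-10-05.

Answer: 2110-10-12


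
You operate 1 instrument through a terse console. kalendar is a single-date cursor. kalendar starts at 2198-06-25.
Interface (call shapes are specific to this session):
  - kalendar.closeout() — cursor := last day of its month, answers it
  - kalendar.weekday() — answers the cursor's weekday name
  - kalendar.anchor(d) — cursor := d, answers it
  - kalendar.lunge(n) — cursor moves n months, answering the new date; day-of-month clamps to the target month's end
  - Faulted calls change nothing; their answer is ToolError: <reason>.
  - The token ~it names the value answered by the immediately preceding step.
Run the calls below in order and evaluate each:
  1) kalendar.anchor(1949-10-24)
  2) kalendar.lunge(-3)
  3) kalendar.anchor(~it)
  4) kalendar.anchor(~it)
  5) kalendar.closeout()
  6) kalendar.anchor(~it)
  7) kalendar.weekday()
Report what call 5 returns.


Calling anchor on d=1949-10-24: 1949-10-24.
Then lunge on n=-3, and observe 1949-07-24.
Then anchor on d=~it, — result: 1949-07-24.
I invoke anchor on d=~it, giving 1949-07-24.
I use closeout(), which returns 1949-07-31.
Invoking anchor on d=~it, giving 1949-07-31.
I run weekday, giving Sunday.

Answer: 1949-07-31


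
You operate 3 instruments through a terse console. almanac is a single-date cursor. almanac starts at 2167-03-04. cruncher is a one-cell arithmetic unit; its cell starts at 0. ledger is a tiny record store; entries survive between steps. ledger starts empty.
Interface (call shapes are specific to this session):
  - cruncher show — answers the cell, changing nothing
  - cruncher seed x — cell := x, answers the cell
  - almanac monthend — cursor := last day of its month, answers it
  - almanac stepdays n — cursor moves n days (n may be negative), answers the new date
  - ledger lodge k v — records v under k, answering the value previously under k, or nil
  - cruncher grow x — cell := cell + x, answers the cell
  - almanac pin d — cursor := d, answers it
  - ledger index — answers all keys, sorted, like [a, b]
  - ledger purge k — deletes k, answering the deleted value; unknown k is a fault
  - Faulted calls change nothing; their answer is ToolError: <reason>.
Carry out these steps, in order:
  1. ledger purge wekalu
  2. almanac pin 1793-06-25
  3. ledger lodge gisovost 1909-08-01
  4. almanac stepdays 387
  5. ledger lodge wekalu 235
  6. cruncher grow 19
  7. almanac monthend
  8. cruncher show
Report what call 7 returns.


Answer: 1794-07-31

Derivation:
$ ledger purge k='wekalu'
:: ToolError: no such key wekalu
$ almanac pin d='1793-06-25'
:: 1793-06-25
$ ledger lodge k='gisovost' v='1909-08-01'
:: nil
$ almanac stepdays n='387'
:: 1794-07-17
$ ledger lodge k='wekalu' v='235'
:: nil
$ cruncher grow x='19'
:: 19
$ almanac monthend
:: 1794-07-31
$ cruncher show
:: 19


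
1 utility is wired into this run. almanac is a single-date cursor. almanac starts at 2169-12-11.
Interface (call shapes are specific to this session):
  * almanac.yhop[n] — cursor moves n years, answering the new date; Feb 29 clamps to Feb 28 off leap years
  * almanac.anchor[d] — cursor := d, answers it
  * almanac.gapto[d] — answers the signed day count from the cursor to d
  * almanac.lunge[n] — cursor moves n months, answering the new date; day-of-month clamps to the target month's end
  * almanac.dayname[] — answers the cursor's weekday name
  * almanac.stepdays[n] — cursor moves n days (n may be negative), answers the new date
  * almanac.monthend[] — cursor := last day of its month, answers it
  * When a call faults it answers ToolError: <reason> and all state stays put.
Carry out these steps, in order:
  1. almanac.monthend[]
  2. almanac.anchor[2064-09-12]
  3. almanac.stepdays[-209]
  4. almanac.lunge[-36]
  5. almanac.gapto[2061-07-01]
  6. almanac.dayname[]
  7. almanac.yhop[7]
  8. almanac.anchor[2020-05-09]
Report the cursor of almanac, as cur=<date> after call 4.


Answer: cur=2061-02-16

Derivation:
% almanac.monthend
  2169-12-31
% almanac.anchor 2064-09-12
  2064-09-12
% almanac.stepdays -209
  2064-02-16
% almanac.lunge -36
  2061-02-16
% almanac.gapto 2061-07-01
  135
% almanac.dayname
  Wednesday
% almanac.yhop 7
  2068-02-16
% almanac.anchor 2020-05-09
  2020-05-09


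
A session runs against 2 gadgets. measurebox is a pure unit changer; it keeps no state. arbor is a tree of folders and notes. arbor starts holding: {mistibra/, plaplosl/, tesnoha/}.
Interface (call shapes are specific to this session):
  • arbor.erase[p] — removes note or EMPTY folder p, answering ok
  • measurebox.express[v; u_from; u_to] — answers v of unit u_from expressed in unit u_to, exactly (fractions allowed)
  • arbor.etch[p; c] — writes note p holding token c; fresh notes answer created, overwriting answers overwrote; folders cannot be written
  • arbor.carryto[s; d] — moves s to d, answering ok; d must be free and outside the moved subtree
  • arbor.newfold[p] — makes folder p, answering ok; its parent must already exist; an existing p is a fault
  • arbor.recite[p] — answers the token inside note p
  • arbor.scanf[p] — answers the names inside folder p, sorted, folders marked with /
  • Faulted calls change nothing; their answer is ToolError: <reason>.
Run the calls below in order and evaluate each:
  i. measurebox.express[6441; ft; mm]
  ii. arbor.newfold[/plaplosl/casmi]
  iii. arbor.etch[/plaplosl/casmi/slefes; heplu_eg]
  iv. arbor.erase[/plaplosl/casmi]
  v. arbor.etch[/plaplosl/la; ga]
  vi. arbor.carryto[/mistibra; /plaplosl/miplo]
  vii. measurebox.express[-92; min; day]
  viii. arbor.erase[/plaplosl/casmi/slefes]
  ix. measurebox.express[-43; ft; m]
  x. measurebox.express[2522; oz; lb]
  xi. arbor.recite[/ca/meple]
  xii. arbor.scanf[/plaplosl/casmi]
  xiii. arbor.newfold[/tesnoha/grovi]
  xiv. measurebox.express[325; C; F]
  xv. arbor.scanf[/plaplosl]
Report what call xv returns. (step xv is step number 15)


Answer: [casmi/, la, miplo/]

Derivation:
Using express passing v→6441, u_from→ft, u_to→mm, and see 9816084/5.
Invoking newfold passing p→/plaplosl/casmi, and get ok.
I invoke etch passing p→/plaplosl/casmi/slefes, c→heplu_eg, and observe created.
I invoke erase passing p→/plaplosl/casmi, giving ToolError: not empty.
I use etch passing p→/plaplosl/la, c→ga, yielding created.
Then carryto passing s→/mistibra, d→/plaplosl/miplo, → ok.
Next I call express passing v→-92, u_from→min, u_to→day, which returns -23/360.
Using erase passing p→/plaplosl/casmi/slefes, which returns ok.
Then express passing v→-43, u_from→ft, u_to→m: -16383/1250.
Calling express passing v→2522, u_from→oz, u_to→lb, and observe 1261/8.
I invoke recite passing p→/ca/meple, and get ToolError: not found.
Now I run scanf passing p→/plaplosl/casmi, — result: [].
Next I call newfold passing p→/tesnoha/grovi, — result: ok.
Next I call express passing v→325, u_from→C, u_to→F, and see 617.
Then scanf passing p→/plaplosl: [casmi/, la, miplo/].


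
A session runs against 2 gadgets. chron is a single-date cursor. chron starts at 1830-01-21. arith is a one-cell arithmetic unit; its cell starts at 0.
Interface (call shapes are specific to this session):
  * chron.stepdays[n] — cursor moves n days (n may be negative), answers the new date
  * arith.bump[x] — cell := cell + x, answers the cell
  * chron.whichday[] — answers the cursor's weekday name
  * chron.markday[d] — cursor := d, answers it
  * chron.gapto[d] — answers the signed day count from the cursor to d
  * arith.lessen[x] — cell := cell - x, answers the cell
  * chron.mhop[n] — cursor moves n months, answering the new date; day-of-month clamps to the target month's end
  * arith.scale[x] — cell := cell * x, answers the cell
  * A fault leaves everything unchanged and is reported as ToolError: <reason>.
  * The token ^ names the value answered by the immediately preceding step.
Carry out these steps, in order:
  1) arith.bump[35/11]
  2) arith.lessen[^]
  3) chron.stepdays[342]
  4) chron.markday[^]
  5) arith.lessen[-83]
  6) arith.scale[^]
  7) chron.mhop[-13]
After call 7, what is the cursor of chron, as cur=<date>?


Answer: cur=1829-11-29

Derivation:
Do: arith.bump[x=35/11]
See: 35/11
Do: arith.lessen[x=^]
See: 0
Do: chron.stepdays[n=342]
See: 1830-12-29
Do: chron.markday[d=^]
See: 1830-12-29
Do: arith.lessen[x=-83]
See: 83
Do: arith.scale[x=^]
See: 6889
Do: chron.mhop[n=-13]
See: 1829-11-29


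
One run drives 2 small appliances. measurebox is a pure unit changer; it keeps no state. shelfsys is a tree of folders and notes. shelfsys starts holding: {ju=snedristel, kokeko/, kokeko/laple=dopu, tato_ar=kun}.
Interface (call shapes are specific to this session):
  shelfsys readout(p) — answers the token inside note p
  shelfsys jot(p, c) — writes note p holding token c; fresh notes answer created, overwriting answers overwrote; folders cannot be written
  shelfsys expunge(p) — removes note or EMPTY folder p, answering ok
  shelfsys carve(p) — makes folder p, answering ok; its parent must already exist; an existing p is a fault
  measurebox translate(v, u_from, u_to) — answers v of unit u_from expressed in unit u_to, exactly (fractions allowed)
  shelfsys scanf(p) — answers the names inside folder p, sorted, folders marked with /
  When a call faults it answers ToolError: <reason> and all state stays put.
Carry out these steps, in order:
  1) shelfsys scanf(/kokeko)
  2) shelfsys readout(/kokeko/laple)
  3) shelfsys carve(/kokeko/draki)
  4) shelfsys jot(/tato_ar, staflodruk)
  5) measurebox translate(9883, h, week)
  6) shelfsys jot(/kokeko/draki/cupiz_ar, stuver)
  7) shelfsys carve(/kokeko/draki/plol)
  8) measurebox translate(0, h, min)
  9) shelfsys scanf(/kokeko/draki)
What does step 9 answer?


Answer: [cupiz_ar, plol/]

Derivation:
$ shelfsys scanf p='/kokeko'
= [laple]
$ shelfsys readout p='/kokeko/laple'
= dopu
$ shelfsys carve p='/kokeko/draki'
= ok
$ shelfsys jot p='/tato_ar' c='staflodruk'
= overwrote
$ measurebox translate v='9883' u_from='h' u_to='week'
= 9883/168
$ shelfsys jot p='/kokeko/draki/cupiz_ar' c='stuver'
= created
$ shelfsys carve p='/kokeko/draki/plol'
= ok
$ measurebox translate v='0' u_from='h' u_to='min'
= 0
$ shelfsys scanf p='/kokeko/draki'
= [cupiz_ar, plol/]


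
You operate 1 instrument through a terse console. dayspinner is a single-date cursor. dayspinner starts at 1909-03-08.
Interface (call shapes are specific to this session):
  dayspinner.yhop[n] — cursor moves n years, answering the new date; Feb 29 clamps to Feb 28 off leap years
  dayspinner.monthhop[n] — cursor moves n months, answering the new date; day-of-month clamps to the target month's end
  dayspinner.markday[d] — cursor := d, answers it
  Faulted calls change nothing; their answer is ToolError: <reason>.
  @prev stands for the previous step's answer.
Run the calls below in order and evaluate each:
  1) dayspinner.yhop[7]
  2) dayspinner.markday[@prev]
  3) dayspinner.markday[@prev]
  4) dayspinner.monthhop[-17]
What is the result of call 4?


>> yhop(n: 7)
<< 1916-03-08
>> markday(d: @prev)
<< 1916-03-08
>> markday(d: @prev)
<< 1916-03-08
>> monthhop(n: -17)
<< 1914-10-08

Answer: 1914-10-08


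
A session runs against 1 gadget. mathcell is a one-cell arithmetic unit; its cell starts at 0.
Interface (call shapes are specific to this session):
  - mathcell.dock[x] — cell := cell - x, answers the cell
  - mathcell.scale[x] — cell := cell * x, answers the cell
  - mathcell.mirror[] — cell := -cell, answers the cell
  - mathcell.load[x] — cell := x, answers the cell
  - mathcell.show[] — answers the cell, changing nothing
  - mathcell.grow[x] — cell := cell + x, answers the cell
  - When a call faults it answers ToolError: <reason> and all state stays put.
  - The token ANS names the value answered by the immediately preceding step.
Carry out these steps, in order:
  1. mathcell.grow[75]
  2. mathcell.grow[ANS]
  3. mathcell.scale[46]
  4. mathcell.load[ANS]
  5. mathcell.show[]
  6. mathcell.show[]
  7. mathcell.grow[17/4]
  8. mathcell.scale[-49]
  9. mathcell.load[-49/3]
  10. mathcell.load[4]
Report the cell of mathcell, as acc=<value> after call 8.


I try mathcell.grow on x: 75, yielding 75.
Next I call mathcell.grow on x: ANS, yielding 150.
Then mathcell.scale on x: 46, → 6900.
I use mathcell.load on x: ANS, yielding 6900.
I use mathcell.show, and get 6900.
Invoking mathcell.show, and see 6900.
I use mathcell.grow on x: 17/4, and get 27617/4.
Using mathcell.scale on x: -49: -1353233/4.
I invoke mathcell.load on x: -49/3, and see -49/3.
I invoke mathcell.load on x: 4, and get 4.

Answer: acc=-1353233/4


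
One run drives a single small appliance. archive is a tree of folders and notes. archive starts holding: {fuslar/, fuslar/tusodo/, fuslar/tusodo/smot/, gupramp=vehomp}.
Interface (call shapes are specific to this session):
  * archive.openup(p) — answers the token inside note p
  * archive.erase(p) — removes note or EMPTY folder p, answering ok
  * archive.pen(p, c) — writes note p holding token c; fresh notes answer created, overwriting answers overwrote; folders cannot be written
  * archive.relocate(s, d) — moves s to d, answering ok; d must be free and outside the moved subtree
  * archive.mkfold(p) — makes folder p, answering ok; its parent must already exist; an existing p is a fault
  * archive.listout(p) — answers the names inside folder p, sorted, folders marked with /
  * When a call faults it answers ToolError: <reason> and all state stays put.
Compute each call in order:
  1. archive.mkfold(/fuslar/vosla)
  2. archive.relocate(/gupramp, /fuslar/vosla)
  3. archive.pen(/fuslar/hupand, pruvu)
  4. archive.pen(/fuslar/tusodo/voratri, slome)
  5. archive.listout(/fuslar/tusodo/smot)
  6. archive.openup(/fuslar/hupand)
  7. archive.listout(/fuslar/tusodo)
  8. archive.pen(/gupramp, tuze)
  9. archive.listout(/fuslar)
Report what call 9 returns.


Answer: [hupand, tusodo/, vosla/]

Derivation:
# mkfold(p=/fuslar/vosla) -> ok
# relocate(s=/gupramp, d=/fuslar/vosla) -> ToolError: exists
# pen(p=/fuslar/hupand, c=pruvu) -> created
# pen(p=/fuslar/tusodo/voratri, c=slome) -> created
# listout(p=/fuslar/tusodo/smot) -> []
# openup(p=/fuslar/hupand) -> pruvu
# listout(p=/fuslar/tusodo) -> [smot/, voratri]
# pen(p=/gupramp, c=tuze) -> overwrote
# listout(p=/fuslar) -> [hupand, tusodo/, vosla/]


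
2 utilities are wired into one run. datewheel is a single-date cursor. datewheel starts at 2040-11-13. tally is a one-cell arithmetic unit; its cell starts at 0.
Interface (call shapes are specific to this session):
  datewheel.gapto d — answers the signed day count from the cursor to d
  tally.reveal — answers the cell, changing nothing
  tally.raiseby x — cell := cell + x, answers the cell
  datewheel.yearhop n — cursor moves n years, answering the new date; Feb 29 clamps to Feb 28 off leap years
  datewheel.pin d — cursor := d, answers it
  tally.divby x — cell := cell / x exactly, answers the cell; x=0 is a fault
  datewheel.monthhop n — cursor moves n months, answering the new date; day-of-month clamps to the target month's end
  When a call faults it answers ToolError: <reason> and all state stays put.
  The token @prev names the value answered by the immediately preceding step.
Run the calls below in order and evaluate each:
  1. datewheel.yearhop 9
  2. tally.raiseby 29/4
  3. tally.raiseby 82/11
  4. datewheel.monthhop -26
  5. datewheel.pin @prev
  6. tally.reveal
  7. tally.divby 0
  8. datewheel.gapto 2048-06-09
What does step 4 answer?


-- yearhop(9) -> 2049-11-13
-- raiseby(29/4) -> 29/4
-- raiseby(82/11) -> 647/44
-- monthhop(-26) -> 2047-09-13
-- pin(@prev) -> 2047-09-13
-- reveal() -> 647/44
-- divby(0) -> ToolError: division by zero
-- gapto(2048-06-09) -> 270

Answer: 2047-09-13


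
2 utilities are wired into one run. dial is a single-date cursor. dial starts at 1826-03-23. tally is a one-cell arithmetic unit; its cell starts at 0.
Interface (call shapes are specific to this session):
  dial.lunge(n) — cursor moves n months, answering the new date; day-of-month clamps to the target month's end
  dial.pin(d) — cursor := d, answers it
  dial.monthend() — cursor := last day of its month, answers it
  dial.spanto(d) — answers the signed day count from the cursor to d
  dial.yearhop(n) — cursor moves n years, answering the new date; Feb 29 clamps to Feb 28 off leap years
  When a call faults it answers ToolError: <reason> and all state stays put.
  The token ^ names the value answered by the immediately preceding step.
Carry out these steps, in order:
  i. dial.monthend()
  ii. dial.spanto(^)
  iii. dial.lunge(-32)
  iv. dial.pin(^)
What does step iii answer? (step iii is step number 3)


Answer: 1823-07-31

Derivation:
→ monthend()
← 1826-03-31
→ spanto(^)
← 0
→ lunge(-32)
← 1823-07-31
→ pin(^)
← 1823-07-31


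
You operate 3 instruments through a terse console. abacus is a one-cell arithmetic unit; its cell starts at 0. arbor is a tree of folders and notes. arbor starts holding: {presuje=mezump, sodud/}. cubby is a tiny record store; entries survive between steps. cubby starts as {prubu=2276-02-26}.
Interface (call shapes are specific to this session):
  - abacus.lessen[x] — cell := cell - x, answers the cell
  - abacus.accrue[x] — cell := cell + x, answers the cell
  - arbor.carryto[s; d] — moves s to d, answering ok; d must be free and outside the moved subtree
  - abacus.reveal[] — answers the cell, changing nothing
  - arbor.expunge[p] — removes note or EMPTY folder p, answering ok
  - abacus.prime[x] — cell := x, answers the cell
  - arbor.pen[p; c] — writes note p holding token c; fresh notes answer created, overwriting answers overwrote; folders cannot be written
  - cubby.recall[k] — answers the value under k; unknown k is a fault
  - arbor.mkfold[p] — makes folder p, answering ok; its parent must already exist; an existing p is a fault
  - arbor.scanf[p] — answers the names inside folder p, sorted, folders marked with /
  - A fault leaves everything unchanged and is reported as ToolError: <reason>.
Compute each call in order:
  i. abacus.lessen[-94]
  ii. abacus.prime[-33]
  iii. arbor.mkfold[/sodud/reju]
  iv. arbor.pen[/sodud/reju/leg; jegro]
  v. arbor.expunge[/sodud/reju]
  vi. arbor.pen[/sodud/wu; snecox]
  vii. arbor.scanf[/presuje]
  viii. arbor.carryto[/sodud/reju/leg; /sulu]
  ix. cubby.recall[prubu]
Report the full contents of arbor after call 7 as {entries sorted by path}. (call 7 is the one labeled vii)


Answer: {presuje=mezump, sodud/, sodud/reju/, sodud/reju/leg=jegro, sodud/wu=snecox}

Derivation:
Act: lessen[x→-94]
Obs: 94
Act: prime[x→-33]
Obs: -33
Act: mkfold[p→/sodud/reju]
Obs: ok
Act: pen[p→/sodud/reju/leg; c→jegro]
Obs: created
Act: expunge[p→/sodud/reju]
Obs: ToolError: not empty
Act: pen[p→/sodud/wu; c→snecox]
Obs: created
Act: scanf[p→/presuje]
Obs: ToolError: not a directory
Act: carryto[s→/sodud/reju/leg; d→/sulu]
Obs: ok
Act: recall[k→prubu]
Obs: 2276-02-26
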